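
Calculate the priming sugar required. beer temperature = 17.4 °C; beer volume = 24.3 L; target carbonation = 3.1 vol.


residual = 14.695·(0.01821 + 0.09011·e^(−0.04·T));  sugar = (target − residual)·4.0·V
residual = 14.695·(0.01821 + 0.09011·e^(−0.04·17.4)) = 0.9278
sugar = (3.1 − 0.9278)·4.0·24.3

211.1385 g


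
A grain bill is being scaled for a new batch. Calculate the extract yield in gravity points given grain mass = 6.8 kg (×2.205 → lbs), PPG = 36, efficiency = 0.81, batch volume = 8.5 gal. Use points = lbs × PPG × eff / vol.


lbs = 6.8 × 2.205 = 14.9940
points = 14.9940 × 36 × 0.81 / 8.5

51.4382 points


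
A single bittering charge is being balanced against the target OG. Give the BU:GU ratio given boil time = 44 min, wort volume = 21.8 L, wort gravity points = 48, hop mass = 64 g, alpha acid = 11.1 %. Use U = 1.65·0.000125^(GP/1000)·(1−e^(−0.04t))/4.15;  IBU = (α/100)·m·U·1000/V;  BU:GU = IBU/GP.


U = 1.65·0.000125^(48/1000)·(1−e^(−0.04·44))/4.15 = 0.2138
IBU = (11.1/100)·64·0.2138·1000/21.8 = 69.6852
BU:GU = 69.6852/48

1.4518


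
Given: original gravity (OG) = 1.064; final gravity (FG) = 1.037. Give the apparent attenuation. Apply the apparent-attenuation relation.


AA = (OG − FG)/(OG − 1) · 100
AA = (1.064 − 1.037)/(1.064 − 1) · 100

42.1875 %


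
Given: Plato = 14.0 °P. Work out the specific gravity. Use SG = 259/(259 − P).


SG = 259/(259 − 14.0)

1.0571


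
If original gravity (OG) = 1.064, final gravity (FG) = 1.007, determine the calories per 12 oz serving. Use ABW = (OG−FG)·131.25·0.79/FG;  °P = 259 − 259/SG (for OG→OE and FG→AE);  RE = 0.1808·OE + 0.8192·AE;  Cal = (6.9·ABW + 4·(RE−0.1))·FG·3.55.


ABW = (1.064 − 1.007)·131.25·0.79/1.007 = 5.8691
OE = 259 − 259/1.064 = 15.5789 °P
AE = 259 − 259/1.007 = 1.8004 °P
RE = 0.1808·15.5789 + 0.8192·1.8004 = 4.2916 °P
Cal = (6.9·5.8691 + 4·(4.2916−0.1))·1.007·3.55

204.7068 kcal


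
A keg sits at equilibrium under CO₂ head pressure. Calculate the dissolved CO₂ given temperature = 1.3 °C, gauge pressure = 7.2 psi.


vols = (P + 14.695)·(0.01821 + 0.09011·e^(−0.04·T))
vols = (7.2 + 14.695)·(0.01821 + 0.09011·e^(−0.04·1.3))

2.2717 volumes


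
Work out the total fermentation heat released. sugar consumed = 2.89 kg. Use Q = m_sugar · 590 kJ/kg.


Q = 2.89 · 590

1705.1000 kJ


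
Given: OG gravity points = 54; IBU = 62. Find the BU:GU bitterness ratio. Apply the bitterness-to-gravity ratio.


BU:GU = IBU / OG_points
BU:GU = 62 / 54

1.1481


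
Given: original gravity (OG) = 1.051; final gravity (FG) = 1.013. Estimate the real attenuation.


AA = (OG−FG)/(OG−1)·100;  RA = AA·0.8192
AA = (1.051 − 1.013)/(1.051 − 1)·100 = 74.5098
RA = 74.5098·0.8192

61.0384 %


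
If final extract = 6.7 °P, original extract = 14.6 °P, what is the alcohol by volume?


SG = 259/(259 − P);  ABV = (OG − FG)·131.25
OG = 259/(259 − 14.6) = 1.0597
FG = 259/(259 − 6.7) = 1.0266
ABV = (1.0597 − 1.0266)·131.25

4.3552 % ABV


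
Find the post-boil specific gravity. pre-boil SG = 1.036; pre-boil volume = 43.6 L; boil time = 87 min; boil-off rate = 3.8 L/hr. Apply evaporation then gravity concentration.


V_post = V_pre − rate·(t/60);  SG_post = 1 + (SG_pre−1)·V_pre/V_post
V_post = 43.6 − 3.8·(87/60) = 38.0900
SG_post = 1 + (1.036 − 1)·43.6/38.0900

1.0412


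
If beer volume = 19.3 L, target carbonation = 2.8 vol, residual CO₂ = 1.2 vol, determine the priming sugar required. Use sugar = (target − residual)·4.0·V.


sugar = (2.8 − 1.2)·4.0·19.3

123.5200 g


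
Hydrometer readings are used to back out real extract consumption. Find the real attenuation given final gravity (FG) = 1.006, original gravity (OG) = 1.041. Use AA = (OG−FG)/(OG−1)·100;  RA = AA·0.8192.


AA = (1.041 − 1.006)/(1.041 − 1)·100 = 85.3659
RA = 85.3659·0.8192

69.9317 %


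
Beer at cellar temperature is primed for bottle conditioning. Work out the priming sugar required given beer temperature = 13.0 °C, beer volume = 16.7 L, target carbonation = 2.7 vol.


residual = 14.695·(0.01821 + 0.09011·e^(−0.04·T));  sugar = (target − residual)·4.0·V
residual = 14.695·(0.01821 + 0.09011·e^(−0.04·13.0)) = 1.0548
sugar = (2.7 − 1.0548)·4.0·16.7

109.8967 g


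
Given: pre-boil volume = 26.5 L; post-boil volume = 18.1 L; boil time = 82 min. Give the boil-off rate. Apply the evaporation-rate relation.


rate = (V_pre − V_post) / (t_min/60)
rate = (26.5 − 18.1) / (82/60)

6.1463 L/hr


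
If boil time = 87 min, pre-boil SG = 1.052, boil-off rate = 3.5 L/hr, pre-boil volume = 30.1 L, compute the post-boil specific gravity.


V_post = V_pre − rate·(t/60);  SG_post = 1 + (SG_pre−1)·V_pre/V_post
V_post = 30.1 − 3.5·(87/60) = 25.0250
SG_post = 1 + (1.052 − 1)·30.1/25.0250

1.0625


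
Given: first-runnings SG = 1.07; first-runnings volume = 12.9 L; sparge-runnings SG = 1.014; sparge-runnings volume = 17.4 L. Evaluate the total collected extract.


total = Σ (SG_i − 1)·1000·V_i
first = (1.07 − 1)·1000·12.9 = 903.0000
sparge = (1.014 − 1)·1000·17.4 = 243.6000
total = 903.0000 + 243.6000

1146.6000 gravity·L


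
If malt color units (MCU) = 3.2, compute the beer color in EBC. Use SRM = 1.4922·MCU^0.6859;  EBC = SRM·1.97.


SRM = 1.4922·3.2^0.6859 = 3.3137
EBC = 3.3137·1.97

6.5279 EBC


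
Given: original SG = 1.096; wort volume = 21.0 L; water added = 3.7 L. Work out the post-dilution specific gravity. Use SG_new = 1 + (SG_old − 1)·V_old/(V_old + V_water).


pts = (1.096 − 1)·1000·21.0/(21.0 + 3.7) = 81.6194
SG_new = 1 + 81.6194/1000

1.0816


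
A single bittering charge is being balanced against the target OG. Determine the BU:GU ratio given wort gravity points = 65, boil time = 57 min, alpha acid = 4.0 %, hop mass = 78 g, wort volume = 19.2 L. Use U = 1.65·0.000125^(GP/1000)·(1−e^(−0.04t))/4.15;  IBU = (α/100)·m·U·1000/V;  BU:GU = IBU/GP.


U = 1.65·0.000125^(65/1000)·(1−e^(−0.04·57))/4.15 = 0.1990
IBU = (4.0/100)·78·0.1990·1000/19.2 = 32.3390
BU:GU = 32.3390/65

0.4975


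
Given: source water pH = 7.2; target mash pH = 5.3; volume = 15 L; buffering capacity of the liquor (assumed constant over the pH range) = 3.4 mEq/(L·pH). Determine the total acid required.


acid = buffering capacity · (pH_source − pH_target) · V
acid = 3.4 · (7.2 − 5.3) · 15

96.9000 mEq


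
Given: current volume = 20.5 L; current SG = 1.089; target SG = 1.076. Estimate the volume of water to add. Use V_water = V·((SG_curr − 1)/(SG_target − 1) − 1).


V_water = 20.5·((1.089 − 1)/(1.076 − 1) − 1)

3.5066 L


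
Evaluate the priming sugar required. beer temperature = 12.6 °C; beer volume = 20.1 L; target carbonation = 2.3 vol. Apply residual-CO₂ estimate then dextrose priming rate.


residual = 14.695·(0.01821 + 0.09011·e^(−0.04·T));  sugar = (target − residual)·4.0·V
residual = 14.695·(0.01821 + 0.09011·e^(−0.04·12.6)) = 1.0675
sugar = (2.3 − 1.0675)·4.0·20.1

99.0900 g


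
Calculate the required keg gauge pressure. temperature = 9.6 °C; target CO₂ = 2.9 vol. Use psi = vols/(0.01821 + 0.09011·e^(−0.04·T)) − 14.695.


psi = 2.9/(0.01821 + 0.09011·e^(−0.04·9.6)) − 14.695

21.7432 psi


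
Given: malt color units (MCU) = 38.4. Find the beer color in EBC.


SRM = 1.4922·MCU^0.6859;  EBC = SRM·1.97
SRM = 1.4922·38.4^0.6859 = 18.2188
EBC = 18.2188·1.97

35.8910 EBC


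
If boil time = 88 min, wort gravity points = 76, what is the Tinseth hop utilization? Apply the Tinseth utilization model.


U = 1.65·0.000125^(GP/1000) · (1 − e^(−0.04·t))/4.15
bigness = 1.65·0.000125^(76/1000) = 0.8334
boil_factor = (1 − e^(−0.04·88))/4.15 = 0.2338
U = 0.8334 · 0.2338

0.1949


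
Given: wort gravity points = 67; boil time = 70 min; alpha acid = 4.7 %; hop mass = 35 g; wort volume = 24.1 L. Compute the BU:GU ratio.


U = 1.65·0.000125^(GP/1000)·(1−e^(−0.04t))/4.15;  IBU = (α/100)·m·U·1000/V;  BU:GU = IBU/GP
U = 1.65·0.000125^(67/1000)·(1−e^(−0.04·70))/4.15 = 0.2045
IBU = (4.7/100)·35·0.2045·1000/24.1 = 13.9583
BU:GU = 13.9583/67

0.2083


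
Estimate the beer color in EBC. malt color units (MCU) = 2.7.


SRM = 1.4922·MCU^0.6859;  EBC = SRM·1.97
SRM = 1.4922·2.7^0.6859 = 2.9492
EBC = 2.9492·1.97

5.8099 EBC


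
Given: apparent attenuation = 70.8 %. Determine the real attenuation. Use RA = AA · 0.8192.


RA = 70.8 · 0.8192

57.9994 %


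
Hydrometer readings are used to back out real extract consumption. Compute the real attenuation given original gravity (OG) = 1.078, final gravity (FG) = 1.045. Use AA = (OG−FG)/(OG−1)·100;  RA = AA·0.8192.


AA = (1.078 − 1.045)/(1.078 − 1)·100 = 42.3077
RA = 42.3077·0.8192

34.6585 %


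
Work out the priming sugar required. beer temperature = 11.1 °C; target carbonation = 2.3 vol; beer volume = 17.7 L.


residual = 14.695·(0.01821 + 0.09011·e^(−0.04·T));  sugar = (target − residual)·4.0·V
residual = 14.695·(0.01821 + 0.09011·e^(−0.04·11.1)) = 1.1170
sugar = (2.3 − 1.1170)·4.0·17.7

83.7562 g


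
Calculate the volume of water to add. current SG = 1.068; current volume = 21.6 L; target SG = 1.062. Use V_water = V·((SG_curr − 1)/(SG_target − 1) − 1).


V_water = 21.6·((1.068 − 1)/(1.062 − 1) − 1)

2.0903 L


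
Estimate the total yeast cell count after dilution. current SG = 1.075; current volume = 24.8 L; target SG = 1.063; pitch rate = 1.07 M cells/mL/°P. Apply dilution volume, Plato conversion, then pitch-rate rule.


V_w = V·((SG_c−1)/(SG_t−1)−1);  °P = 259 − 259/SG_t;  cells = rate·(V+V_w)·°P
V_w = 24.8·((1.075−1)/(1.063−1)−1) = 4.7238
V_final = 24.8 + 4.7238 = 29.5238
°P = 259 − 259/1.063 = 15.3500
cells = 1.07·29.5238·15.3500

484.9123 billion cells


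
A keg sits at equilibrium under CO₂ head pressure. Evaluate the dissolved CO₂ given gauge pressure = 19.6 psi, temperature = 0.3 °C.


vols = (P + 14.695)·(0.01821 + 0.09011·e^(−0.04·T))
vols = (19.6 + 14.695)·(0.01821 + 0.09011·e^(−0.04·0.3))

3.6780 volumes


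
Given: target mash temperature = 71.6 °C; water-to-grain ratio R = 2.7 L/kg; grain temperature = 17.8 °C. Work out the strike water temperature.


T_strike = (0.41/R)·(T_mash − T_grain) + T_mash
T_strike = (0.41/2.7)·(71.6 − 17.8) + 71.6

79.7696 °C


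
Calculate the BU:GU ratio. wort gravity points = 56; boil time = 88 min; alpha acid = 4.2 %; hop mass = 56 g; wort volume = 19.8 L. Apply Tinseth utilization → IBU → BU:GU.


U = 1.65·0.000125^(GP/1000)·(1−e^(−0.04t))/4.15;  IBU = (α/100)·m·U·1000/V;  BU:GU = IBU/GP
U = 1.65·0.000125^(56/1000)·(1−e^(−0.04·88))/4.15 = 0.2332
IBU = (4.2/100)·56·0.2332·1000/19.8 = 27.7068
BU:GU = 27.7068/56

0.4948


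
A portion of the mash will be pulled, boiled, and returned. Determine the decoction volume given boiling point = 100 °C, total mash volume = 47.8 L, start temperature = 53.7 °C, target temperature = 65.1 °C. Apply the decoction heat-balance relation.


V_dec = V_total·(T_target − T_start)/(T_boil − T_start)
V_dec = 47.8·(65.1 − 53.7)/(100 − 53.7)

11.7693 L


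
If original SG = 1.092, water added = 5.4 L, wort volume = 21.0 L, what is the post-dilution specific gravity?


SG_new = 1 + (SG_old − 1)·V_old/(V_old + V_water)
pts = (1.092 − 1)·1000·21.0/(21.0 + 5.4) = 73.1818
SG_new = 1 + 73.1818/1000

1.0732


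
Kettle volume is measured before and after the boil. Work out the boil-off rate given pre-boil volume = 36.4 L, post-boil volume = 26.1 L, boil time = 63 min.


rate = (V_pre − V_post) / (t_min/60)
rate = (36.4 − 26.1) / (63/60)

9.8095 L/hr


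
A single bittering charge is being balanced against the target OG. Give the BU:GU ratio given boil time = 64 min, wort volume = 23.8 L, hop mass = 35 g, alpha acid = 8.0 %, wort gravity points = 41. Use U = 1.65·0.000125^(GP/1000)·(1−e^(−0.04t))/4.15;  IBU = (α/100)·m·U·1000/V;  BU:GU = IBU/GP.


U = 1.65·0.000125^(41/1000)·(1−e^(−0.04·64))/4.15 = 0.2538
IBU = (8.0/100)·35·0.2538·1000/23.8 = 29.8572
BU:GU = 29.8572/41

0.7282


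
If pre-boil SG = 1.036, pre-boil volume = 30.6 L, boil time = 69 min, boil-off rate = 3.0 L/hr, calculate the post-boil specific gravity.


V_post = V_pre − rate·(t/60);  SG_post = 1 + (SG_pre−1)·V_pre/V_post
V_post = 30.6 − 3.0·(69/60) = 27.1500
SG_post = 1 + (1.036 − 1)·30.6/27.1500

1.0406


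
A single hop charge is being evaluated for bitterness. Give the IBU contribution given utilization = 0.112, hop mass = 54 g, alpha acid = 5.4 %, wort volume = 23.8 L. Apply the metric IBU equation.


IBU = (α/100)·mass·U·1000 / V
IBU = (5.4/100)·54·0.112·1000 / 23.8

13.7224 IBU


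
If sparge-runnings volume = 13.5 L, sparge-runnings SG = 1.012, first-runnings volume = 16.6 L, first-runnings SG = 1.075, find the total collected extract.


total = Σ (SG_i − 1)·1000·V_i
first = (1.075 − 1)·1000·16.6 = 1245.0000
sparge = (1.012 − 1)·1000·13.5 = 162.0000
total = 1245.0000 + 162.0000

1407.0000 gravity·L


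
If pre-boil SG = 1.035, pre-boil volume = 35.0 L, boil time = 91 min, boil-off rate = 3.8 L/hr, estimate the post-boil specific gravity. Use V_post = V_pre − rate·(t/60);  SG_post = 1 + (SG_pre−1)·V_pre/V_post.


V_post = 35.0 − 3.8·(91/60) = 29.2367
SG_post = 1 + (1.035 − 1)·35.0/29.2367

1.0419


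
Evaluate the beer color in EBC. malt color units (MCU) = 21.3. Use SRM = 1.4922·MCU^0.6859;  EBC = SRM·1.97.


SRM = 1.4922·21.3^0.6859 = 12.1608
EBC = 12.1608·1.97

23.9568 EBC


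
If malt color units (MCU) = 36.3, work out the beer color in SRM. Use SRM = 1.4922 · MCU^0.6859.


SRM = 1.4922 · 36.3^0.6859

17.5294 SRM


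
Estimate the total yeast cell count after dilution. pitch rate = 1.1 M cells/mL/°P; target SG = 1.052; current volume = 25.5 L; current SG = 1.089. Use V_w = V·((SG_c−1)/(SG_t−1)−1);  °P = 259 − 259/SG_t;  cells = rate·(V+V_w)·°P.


V_w = 25.5·((1.089−1)/(1.052−1)−1) = 18.1442
V_final = 25.5 + 18.1442 = 43.6442
°P = 259 − 259/1.052 = 12.8023
cells = 1.1·43.6442·12.8023

614.6203 billion cells


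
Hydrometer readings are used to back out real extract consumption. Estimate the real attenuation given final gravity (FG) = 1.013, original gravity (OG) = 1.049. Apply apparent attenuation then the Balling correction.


AA = (OG−FG)/(OG−1)·100;  RA = AA·0.8192
AA = (1.049 − 1.013)/(1.049 − 1)·100 = 73.4694
RA = 73.4694·0.8192

60.1861 %


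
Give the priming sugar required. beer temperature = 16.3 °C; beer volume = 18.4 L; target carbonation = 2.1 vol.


residual = 14.695·(0.01821 + 0.09011·e^(−0.04·T));  sugar = (target − residual)·4.0·V
residual = 14.695·(0.01821 + 0.09011·e^(−0.04·16.3)) = 0.9575
sugar = (2.1 − 0.9575)·4.0·18.4

84.0887 g


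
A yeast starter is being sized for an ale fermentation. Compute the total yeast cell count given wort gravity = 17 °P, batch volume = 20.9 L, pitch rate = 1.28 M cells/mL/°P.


cells (billions) = rate · V_L · °P
cells = 1.28 · 20.9 · 17

454.7840 billion cells


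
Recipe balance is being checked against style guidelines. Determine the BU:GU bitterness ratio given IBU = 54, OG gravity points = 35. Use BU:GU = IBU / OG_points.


BU:GU = 54 / 35

1.5429


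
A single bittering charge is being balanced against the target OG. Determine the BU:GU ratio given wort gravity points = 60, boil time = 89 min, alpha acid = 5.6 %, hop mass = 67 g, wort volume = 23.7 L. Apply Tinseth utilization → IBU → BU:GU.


U = 1.65·0.000125^(GP/1000)·(1−e^(−0.04t))/4.15;  IBU = (α/100)·m·U·1000/V;  BU:GU = IBU/GP
U = 1.65·0.000125^(60/1000)·(1−e^(−0.04·89))/4.15 = 0.2253
IBU = (5.6/100)·67·0.2253·1000/23.7 = 35.6644
BU:GU = 35.6644/60

0.5944


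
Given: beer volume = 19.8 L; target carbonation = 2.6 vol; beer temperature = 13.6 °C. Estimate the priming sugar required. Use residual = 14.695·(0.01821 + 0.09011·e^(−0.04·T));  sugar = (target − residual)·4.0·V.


residual = 14.695·(0.01821 + 0.09011·e^(−0.04·13.6)) = 1.0362
sugar = (2.6 − 1.0362)·4.0·19.8

123.8552 g


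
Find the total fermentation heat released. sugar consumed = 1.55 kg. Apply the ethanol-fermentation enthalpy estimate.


Q = m_sugar · 590 kJ/kg
Q = 1.55 · 590

914.5000 kJ


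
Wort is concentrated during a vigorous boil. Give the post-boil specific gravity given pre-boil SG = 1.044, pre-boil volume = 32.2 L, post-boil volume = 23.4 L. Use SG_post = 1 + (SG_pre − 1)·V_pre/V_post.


pts_pre = (1.044 − 1)·1000 = 44.0000
pts_post = 44.0000·32.2/23.4 = 60.5470
SG_post = 1 + 60.5470/1000

1.0605


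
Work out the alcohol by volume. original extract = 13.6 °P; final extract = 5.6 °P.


SG = 259/(259 − P);  ABV = (OG − FG)·131.25
OG = 259/(259 − 13.6) = 1.0554
FG = 259/(259 − 5.6) = 1.0221
ABV = (1.0554 − 1.0221)·131.25

4.3733 % ABV


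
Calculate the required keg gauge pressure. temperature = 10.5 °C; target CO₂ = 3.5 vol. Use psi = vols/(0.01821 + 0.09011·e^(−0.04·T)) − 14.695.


psi = 3.5/(0.01821 + 0.09011·e^(−0.04·10.5)) − 14.695

30.5150 psi


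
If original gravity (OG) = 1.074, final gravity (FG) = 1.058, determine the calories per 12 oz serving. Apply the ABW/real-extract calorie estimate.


ABW = (OG−FG)·131.25·0.79/FG;  °P = 259 − 259/SG (for OG→OE and FG→AE);  RE = 0.1808·OE + 0.8192·AE;  Cal = (6.9·ABW + 4·(RE−0.1))·FG·3.55
ABW = (1.074 − 1.058)·131.25·0.79/1.058 = 1.5681
OE = 259 − 259/1.074 = 17.8454 °P
AE = 259 − 259/1.058 = 14.1985 °P
RE = 0.1808·17.8454 + 0.8192·14.1985 = 14.8579 °P
Cal = (6.9·1.5681 + 4·(14.8579−0.1))·1.058·3.55

262.3533 kcal


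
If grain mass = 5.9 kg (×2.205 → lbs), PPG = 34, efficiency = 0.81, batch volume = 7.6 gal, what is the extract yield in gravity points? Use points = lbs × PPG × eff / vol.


lbs = 5.9 × 2.205 = 13.0095
points = 13.0095 × 34 × 0.81 / 7.6

47.1423 points


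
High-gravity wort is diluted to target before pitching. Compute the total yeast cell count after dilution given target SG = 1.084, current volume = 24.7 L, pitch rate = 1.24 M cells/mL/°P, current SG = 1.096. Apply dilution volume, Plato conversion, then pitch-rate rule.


V_w = V·((SG_c−1)/(SG_t−1)−1);  °P = 259 − 259/SG_t;  cells = rate·(V+V_w)·°P
V_w = 24.7·((1.096−1)/(1.084−1)−1) = 3.5286
V_final = 24.7 + 3.5286 = 28.2286
°P = 259 − 259/1.084 = 20.0701
cells = 1.24·28.2286·20.0701

702.5227 billion cells


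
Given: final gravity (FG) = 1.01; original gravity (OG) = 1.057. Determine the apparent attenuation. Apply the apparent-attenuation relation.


AA = (OG − FG)/(OG − 1) · 100
AA = (1.057 − 1.01)/(1.057 − 1) · 100

82.4561 %


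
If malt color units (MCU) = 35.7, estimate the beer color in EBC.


SRM = 1.4922·MCU^0.6859;  EBC = SRM·1.97
SRM = 1.4922·35.7^0.6859 = 17.3301
EBC = 17.3301·1.97

34.1404 EBC


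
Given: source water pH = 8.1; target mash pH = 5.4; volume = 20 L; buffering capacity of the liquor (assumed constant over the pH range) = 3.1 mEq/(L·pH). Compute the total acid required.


acid = buffering capacity · (pH_source − pH_target) · V
acid = 3.1 · (8.1 − 5.4) · 20

167.4000 mEq


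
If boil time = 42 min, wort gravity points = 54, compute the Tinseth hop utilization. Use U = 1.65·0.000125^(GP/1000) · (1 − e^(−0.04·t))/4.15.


bigness = 1.65·0.000125^(54/1000) = 1.0156
boil_factor = (1 − e^(−0.04·42))/4.15 = 0.1961
U = 1.0156 · 0.1961

0.1991


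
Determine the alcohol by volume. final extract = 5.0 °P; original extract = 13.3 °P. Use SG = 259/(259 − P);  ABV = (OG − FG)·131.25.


OG = 259/(259 − 13.3) = 1.0541
FG = 259/(259 − 5.0) = 1.0197
ABV = (1.0541 − 1.0197)·131.25

4.5210 % ABV


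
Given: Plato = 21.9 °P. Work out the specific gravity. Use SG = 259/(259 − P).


SG = 259/(259 − 21.9)

1.0924


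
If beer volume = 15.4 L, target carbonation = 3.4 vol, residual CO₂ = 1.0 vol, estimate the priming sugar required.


sugar = (target − residual)·4.0·V
sugar = (3.4 − 1.0)·4.0·15.4

147.8400 g


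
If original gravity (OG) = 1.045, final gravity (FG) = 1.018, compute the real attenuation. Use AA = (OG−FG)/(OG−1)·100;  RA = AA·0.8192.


AA = (1.045 − 1.018)/(1.045 − 1)·100 = 60.0000
RA = 60.0000·0.8192

49.1520 %


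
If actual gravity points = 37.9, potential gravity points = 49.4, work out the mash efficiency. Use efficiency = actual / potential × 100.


efficiency = 37.9 / 49.4 × 100

76.7206 %


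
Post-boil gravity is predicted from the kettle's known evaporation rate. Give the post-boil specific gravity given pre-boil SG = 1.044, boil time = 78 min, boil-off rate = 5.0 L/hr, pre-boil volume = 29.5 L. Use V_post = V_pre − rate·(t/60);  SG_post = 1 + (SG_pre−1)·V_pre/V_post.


V_post = 29.5 − 5.0·(78/60) = 23.0000
SG_post = 1 + (1.044 − 1)·29.5/23.0000

1.0564


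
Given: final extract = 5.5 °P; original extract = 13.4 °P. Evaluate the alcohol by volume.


SG = 259/(259 − P);  ABV = (OG − FG)·131.25
OG = 259/(259 − 13.4) = 1.0546
FG = 259/(259 − 5.5) = 1.0217
ABV = (1.0546 − 1.0217)·131.25

4.3134 % ABV


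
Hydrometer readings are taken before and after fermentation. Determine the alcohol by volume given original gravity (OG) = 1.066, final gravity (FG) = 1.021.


ABV = (OG − FG) · 131.25
ABV = (1.066 − 1.021) · 131.25

5.9063 % ABV


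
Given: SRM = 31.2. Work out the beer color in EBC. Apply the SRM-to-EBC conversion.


EBC = SRM · 1.97
EBC = 31.2 · 1.97

61.4640 EBC


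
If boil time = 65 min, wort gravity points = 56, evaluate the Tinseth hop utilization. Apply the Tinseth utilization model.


U = 1.65·0.000125^(GP/1000) · (1 − e^(−0.04·t))/4.15
bigness = 1.65·0.000125^(56/1000) = 0.9975
boil_factor = (1 − e^(−0.04·65))/4.15 = 0.2231
U = 0.9975 · 0.2231

0.2225


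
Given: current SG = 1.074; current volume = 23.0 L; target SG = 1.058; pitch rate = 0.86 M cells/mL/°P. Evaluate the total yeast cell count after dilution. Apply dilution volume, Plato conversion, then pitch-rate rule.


V_w = V·((SG_c−1)/(SG_t−1)−1);  °P = 259 − 259/SG_t;  cells = rate·(V+V_w)·°P
V_w = 23.0·((1.074−1)/(1.058−1)−1) = 6.3448
V_final = 23.0 + 6.3448 = 29.3448
°P = 259 − 259/1.058 = 14.1985
cells = 0.86·29.3448·14.1985

358.3209 billion cells


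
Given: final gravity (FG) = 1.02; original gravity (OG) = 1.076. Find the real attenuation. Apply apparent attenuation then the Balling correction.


AA = (OG−FG)/(OG−1)·100;  RA = AA·0.8192
AA = (1.076 − 1.02)/(1.076 − 1)·100 = 73.6842
RA = 73.6842·0.8192

60.3621 %


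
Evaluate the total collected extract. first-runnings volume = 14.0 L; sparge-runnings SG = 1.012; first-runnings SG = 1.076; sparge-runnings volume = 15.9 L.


total = Σ (SG_i − 1)·1000·V_i
first = (1.076 − 1)·1000·14.0 = 1064.0000
sparge = (1.012 − 1)·1000·15.9 = 190.8000
total = 1064.0000 + 190.8000

1254.8000 gravity·L


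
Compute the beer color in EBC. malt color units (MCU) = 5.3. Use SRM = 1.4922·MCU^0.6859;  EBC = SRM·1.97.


SRM = 1.4922·5.3^0.6859 = 4.6839
EBC = 4.6839·1.97

9.2273 EBC


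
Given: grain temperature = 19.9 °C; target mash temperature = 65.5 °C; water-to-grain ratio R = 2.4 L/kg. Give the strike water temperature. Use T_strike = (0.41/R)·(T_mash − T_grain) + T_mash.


T_strike = (0.41/2.4)·(65.5 − 19.9) + 65.5

73.2900 °C


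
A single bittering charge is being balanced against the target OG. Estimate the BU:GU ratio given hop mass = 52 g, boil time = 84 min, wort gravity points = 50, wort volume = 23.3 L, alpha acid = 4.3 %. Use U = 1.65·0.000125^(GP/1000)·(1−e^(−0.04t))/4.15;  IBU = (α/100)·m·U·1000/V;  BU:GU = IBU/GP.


U = 1.65·0.000125^(50/1000)·(1−e^(−0.04·84))/4.15 = 0.2449
IBU = (4.3/100)·52·0.2449·1000/23.3 = 23.4987
BU:GU = 23.4987/50

0.4700


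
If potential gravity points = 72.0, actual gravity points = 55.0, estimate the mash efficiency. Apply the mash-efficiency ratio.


efficiency = actual / potential × 100
efficiency = 55.0 / 72.0 × 100

76.3889 %


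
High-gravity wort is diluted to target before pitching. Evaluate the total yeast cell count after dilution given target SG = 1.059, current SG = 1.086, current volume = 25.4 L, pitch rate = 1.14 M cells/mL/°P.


V_w = V·((SG_c−1)/(SG_t−1)−1);  °P = 259 − 259/SG_t;  cells = rate·(V+V_w)·°P
V_w = 25.4·((1.086−1)/(1.059−1)−1) = 11.6237
V_final = 25.4 + 11.6237 = 37.0237
°P = 259 − 259/1.059 = 14.4297
cells = 1.14·37.0237·14.4297

609.0330 billion cells


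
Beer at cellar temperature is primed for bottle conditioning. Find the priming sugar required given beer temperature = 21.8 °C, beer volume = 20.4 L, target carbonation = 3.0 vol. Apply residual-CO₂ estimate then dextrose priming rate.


residual = 14.695·(0.01821 + 0.09011·e^(−0.04·T));  sugar = (target − residual)·4.0·V
residual = 14.695·(0.01821 + 0.09011·e^(−0.04·21.8)) = 0.8212
sugar = (3.0 − 0.8212)·4.0·20.4

177.7861 g


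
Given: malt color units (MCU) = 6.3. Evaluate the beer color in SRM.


SRM = 1.4922 · MCU^0.6859
SRM = 1.4922 · 6.3^0.6859

5.2734 SRM


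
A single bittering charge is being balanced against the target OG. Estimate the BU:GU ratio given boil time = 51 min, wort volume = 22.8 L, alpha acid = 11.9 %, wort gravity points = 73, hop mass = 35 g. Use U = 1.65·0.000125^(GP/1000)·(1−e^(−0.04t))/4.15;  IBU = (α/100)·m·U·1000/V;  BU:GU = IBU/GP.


U = 1.65·0.000125^(73/1000)·(1−e^(−0.04·51))/4.15 = 0.1795
IBU = (11.9/100)·35·0.1795·1000/22.8 = 32.7865
BU:GU = 32.7865/73

0.4491


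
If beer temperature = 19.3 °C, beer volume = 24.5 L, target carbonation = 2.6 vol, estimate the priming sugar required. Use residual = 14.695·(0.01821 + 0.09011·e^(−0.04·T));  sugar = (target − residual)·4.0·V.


residual = 14.695·(0.01821 + 0.09011·e^(−0.04·19.3)) = 0.8795
sugar = (2.6 − 0.8795)·4.0·24.5

168.6112 g


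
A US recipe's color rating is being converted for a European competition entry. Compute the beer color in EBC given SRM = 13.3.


EBC = SRM · 1.97
EBC = 13.3 · 1.97

26.2010 EBC


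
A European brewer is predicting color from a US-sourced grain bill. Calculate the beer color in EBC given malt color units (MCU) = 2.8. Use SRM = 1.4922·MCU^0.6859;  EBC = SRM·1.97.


SRM = 1.4922·2.8^0.6859 = 3.0237
EBC = 3.0237·1.97

5.9566 EBC


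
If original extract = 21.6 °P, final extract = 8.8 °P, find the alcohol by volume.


SG = 259/(259 − P);  ABV = (OG − FG)·131.25
OG = 259/(259 − 21.6) = 1.0910
FG = 259/(259 − 8.8) = 1.0352
ABV = (1.0910 − 1.0352)·131.25

7.3256 % ABV


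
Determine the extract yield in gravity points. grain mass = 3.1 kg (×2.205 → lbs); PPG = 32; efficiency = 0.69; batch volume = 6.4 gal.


points = lbs × PPG × eff / vol
lbs = 3.1 × 2.205 = 6.8355
points = 6.8355 × 32 × 0.69 / 6.4

23.5825 points


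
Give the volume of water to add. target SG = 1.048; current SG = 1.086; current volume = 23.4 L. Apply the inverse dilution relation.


V_water = V·((SG_curr − 1)/(SG_target − 1) − 1)
V_water = 23.4·((1.086 − 1)/(1.048 − 1) − 1)

18.5250 L


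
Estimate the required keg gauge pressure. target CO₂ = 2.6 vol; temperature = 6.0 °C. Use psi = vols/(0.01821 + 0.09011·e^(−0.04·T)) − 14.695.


psi = 2.6/(0.01821 + 0.09011·e^(−0.04·6.0)) − 14.695

14.4880 psi


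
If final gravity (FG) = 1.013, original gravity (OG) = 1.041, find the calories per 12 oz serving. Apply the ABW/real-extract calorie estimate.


ABW = (OG−FG)·131.25·0.79/FG;  °P = 259 − 259/SG (for OG→OE and FG→AE);  RE = 0.1808·OE + 0.8192·AE;  Cal = (6.9·ABW + 4·(RE−0.1))·FG·3.55
ABW = (1.041 − 1.013)·131.25·0.79/1.013 = 2.8660
OE = 259 − 259/1.041 = 10.2008 °P
AE = 259 − 259/1.013 = 3.3238 °P
RE = 0.1808·10.2008 + 0.8192·3.3238 = 4.5671 °P
Cal = (6.9·2.8660 + 4·(4.5671−0.1))·1.013·3.55

135.3733 kcal


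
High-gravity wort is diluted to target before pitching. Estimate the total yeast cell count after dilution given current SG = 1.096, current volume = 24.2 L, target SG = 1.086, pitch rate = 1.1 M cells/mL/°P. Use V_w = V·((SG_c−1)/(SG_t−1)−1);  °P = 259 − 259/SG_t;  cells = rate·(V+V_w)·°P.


V_w = 24.2·((1.096−1)/(1.086−1)−1) = 2.8140
V_final = 24.2 + 2.8140 = 27.0140
°P = 259 − 259/1.086 = 20.5101
cells = 1.1·27.0140·20.5101

609.4656 billion cells


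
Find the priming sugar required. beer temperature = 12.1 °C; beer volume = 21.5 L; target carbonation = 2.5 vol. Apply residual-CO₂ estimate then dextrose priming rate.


residual = 14.695·(0.01821 + 0.09011·e^(−0.04·T));  sugar = (target − residual)·4.0·V
residual = 14.695·(0.01821 + 0.09011·e^(−0.04·12.1)) = 1.0837
sugar = (2.5 − 1.0837)·4.0·21.5

121.8020 g


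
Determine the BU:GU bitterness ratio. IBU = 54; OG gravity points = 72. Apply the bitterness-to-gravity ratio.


BU:GU = IBU / OG_points
BU:GU = 54 / 72

0.7500


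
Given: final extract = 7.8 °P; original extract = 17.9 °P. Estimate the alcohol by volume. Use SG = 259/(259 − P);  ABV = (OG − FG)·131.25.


OG = 259/(259 − 17.9) = 1.0742
FG = 259/(259 − 7.8) = 1.0311
ABV = (1.0742 − 1.0311)·131.25

5.6690 % ABV


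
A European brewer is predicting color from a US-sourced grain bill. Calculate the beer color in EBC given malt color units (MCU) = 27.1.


SRM = 1.4922·MCU^0.6859;  EBC = SRM·1.97
SRM = 1.4922·27.1^0.6859 = 14.3450
EBC = 14.3450·1.97

28.2597 EBC


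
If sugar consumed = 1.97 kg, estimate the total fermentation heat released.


Q = m_sugar · 590 kJ/kg
Q = 1.97 · 590

1162.3000 kJ


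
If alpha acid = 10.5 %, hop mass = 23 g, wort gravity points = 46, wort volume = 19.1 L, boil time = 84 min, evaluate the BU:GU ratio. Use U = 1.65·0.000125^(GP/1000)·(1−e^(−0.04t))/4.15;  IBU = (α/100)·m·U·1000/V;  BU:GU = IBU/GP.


U = 1.65·0.000125^(46/1000)·(1−e^(−0.04·84))/4.15 = 0.2538
IBU = (10.5/100)·23·0.2538·1000/19.1 = 32.0940
BU:GU = 32.0940/46

0.6977


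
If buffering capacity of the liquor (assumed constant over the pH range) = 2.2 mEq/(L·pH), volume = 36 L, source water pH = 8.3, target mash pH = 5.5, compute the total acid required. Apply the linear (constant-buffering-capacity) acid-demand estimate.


acid = buffering capacity · (pH_source − pH_target) · V
acid = 2.2 · (8.3 − 5.5) · 36

221.7600 mEq


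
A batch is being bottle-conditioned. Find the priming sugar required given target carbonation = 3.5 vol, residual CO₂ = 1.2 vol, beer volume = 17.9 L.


sugar = (target − residual)·4.0·V
sugar = (3.5 − 1.2)·4.0·17.9

164.6800 g


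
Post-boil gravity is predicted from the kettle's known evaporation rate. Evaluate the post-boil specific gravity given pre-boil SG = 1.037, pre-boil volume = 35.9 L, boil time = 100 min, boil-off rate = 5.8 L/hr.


V_post = V_pre − rate·(t/60);  SG_post = 1 + (SG_pre−1)·V_pre/V_post
V_post = 35.9 − 5.8·(100/60) = 26.2333
SG_post = 1 + (1.037 − 1)·35.9/26.2333

1.0506


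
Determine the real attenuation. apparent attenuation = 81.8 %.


RA = AA · 0.8192
RA = 81.8 · 0.8192

67.0106 %


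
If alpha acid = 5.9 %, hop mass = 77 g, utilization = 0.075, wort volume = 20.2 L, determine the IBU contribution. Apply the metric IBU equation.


IBU = (α/100)·mass·U·1000 / V
IBU = (5.9/100)·77·0.075·1000 / 20.2

16.8676 IBU


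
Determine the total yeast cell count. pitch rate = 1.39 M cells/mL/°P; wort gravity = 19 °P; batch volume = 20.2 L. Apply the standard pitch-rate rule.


cells (billions) = rate · V_L · °P
cells = 1.39 · 20.2 · 19

533.4820 billion cells


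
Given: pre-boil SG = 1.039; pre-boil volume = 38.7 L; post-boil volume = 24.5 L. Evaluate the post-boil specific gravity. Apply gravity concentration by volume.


SG_post = 1 + (SG_pre − 1)·V_pre/V_post
pts_pre = (1.039 − 1)·1000 = 39.0000
pts_post = 39.0000·38.7/24.5 = 61.6041
SG_post = 1 + 61.6041/1000

1.0616


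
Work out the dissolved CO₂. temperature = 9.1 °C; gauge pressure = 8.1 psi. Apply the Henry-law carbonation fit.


vols = (P + 14.695)·(0.01821 + 0.09011·e^(−0.04·T))
vols = (8.1 + 14.695)·(0.01821 + 0.09011·e^(−0.04·9.1))

1.8424 volumes


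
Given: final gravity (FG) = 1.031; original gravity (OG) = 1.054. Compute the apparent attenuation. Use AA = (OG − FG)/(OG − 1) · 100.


AA = (1.054 − 1.031)/(1.054 − 1) · 100

42.5926 %


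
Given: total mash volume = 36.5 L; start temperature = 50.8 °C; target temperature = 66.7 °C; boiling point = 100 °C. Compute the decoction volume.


V_dec = V_total·(T_target − T_start)/(T_boil − T_start)
V_dec = 36.5·(66.7 − 50.8)/(100 − 50.8)

11.7957 L


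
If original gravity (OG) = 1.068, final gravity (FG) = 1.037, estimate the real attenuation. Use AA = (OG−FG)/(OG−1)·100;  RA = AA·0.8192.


AA = (1.068 − 1.037)/(1.068 − 1)·100 = 45.5882
RA = 45.5882·0.8192

37.3459 %


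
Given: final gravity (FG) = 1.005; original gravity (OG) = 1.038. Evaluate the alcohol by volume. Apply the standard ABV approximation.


ABV = (OG − FG) · 131.25
ABV = (1.038 − 1.005) · 131.25

4.3313 % ABV


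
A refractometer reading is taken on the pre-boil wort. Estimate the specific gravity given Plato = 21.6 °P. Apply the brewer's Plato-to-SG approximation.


SG = 259/(259 − P)
SG = 259/(259 − 21.6)

1.0910


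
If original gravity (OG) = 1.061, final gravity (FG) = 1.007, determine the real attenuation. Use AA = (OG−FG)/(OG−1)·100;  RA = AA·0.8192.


AA = (1.061 − 1.007)/(1.061 − 1)·100 = 88.5246
RA = 88.5246·0.8192

72.5193 %


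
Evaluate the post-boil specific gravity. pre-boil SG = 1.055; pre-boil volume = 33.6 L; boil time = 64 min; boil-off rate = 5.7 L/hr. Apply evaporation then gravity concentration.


V_post = V_pre − rate·(t/60);  SG_post = 1 + (SG_pre−1)·V_pre/V_post
V_post = 33.6 − 5.7·(64/60) = 27.5200
SG_post = 1 + (1.055 − 1)·33.6/27.5200

1.0672


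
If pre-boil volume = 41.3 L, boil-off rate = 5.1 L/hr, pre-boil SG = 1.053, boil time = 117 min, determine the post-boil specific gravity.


V_post = V_pre − rate·(t/60);  SG_post = 1 + (SG_pre−1)·V_pre/V_post
V_post = 41.3 − 5.1·(117/60) = 31.3550
SG_post = 1 + (1.053 − 1)·41.3/31.3550

1.0698


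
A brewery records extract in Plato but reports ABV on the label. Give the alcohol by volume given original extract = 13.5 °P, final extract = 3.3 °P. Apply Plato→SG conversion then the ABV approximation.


SG = 259/(259 − P);  ABV = (OG − FG)·131.25
OG = 259/(259 − 13.5) = 1.0550
FG = 259/(259 − 3.3) = 1.0129
ABV = (1.0550 − 1.0129)·131.25

5.5235 % ABV


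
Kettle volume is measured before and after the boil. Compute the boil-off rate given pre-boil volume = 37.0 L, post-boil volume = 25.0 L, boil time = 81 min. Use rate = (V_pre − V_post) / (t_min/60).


rate = (37.0 − 25.0) / (81/60)

8.8889 L/hr


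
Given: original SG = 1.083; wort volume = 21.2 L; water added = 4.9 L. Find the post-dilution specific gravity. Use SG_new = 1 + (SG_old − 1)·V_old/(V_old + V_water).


pts = (1.083 − 1)·1000·21.2/(21.2 + 4.9) = 67.4176
SG_new = 1 + 67.4176/1000

1.0674


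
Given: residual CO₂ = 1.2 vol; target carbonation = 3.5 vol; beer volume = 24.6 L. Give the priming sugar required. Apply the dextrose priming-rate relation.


sugar = (target − residual)·4.0·V
sugar = (3.5 − 1.2)·4.0·24.6

226.3200 g


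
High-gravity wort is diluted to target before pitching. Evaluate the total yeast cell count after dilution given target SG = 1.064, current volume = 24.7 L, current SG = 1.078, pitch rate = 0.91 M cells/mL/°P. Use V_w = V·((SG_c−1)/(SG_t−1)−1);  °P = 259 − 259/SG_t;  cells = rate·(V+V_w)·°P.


V_w = 24.7·((1.078−1)/(1.064−1)−1) = 5.4031
V_final = 24.7 + 5.4031 = 30.1031
°P = 259 − 259/1.064 = 15.5789
cells = 0.91·30.1031·15.5789

426.7673 billion cells


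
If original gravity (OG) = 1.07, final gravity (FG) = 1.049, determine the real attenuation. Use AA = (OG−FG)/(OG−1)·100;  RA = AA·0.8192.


AA = (1.07 − 1.049)/(1.07 − 1)·100 = 30.0000
RA = 30.0000·0.8192

24.5760 %


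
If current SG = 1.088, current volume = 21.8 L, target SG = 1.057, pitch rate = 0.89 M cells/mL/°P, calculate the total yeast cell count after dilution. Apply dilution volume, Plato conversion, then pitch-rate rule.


V_w = V·((SG_c−1)/(SG_t−1)−1);  °P = 259 − 259/SG_t;  cells = rate·(V+V_w)·°P
V_w = 21.8·((1.088−1)/(1.057−1)−1) = 11.8561
V_final = 21.8 + 11.8561 = 33.6561
°P = 259 − 259/1.057 = 13.9669
cells = 0.89·33.6561·13.9669

418.3637 billion cells


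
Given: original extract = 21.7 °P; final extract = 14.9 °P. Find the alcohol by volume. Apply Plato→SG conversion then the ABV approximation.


SG = 259/(259 − P);  ABV = (OG − FG)·131.25
OG = 259/(259 − 21.7) = 1.0914
FG = 259/(259 − 14.9) = 1.0610
ABV = (1.0914 − 1.0610)·131.25

3.9906 % ABV


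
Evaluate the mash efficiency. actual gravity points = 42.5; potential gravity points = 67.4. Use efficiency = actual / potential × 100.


efficiency = 42.5 / 67.4 × 100

63.0564 %


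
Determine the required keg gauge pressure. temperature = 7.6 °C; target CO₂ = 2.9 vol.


psi = vols/(0.01821 + 0.09011·e^(−0.04·T)) − 14.695
psi = 2.9/(0.01821 + 0.09011·e^(−0.04·7.6)) − 14.695

19.5440 psi


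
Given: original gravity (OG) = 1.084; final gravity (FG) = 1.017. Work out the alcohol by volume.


ABV = (OG − FG) · 131.25
ABV = (1.084 − 1.017) · 131.25

8.7938 % ABV


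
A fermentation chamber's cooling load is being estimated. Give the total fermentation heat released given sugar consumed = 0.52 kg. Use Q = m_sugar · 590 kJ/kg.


Q = 0.52 · 590

306.8000 kJ


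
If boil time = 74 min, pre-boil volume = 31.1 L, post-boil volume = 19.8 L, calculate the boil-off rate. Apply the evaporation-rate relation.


rate = (V_pre − V_post) / (t_min/60)
rate = (31.1 − 19.8) / (74/60)

9.1622 L/hr


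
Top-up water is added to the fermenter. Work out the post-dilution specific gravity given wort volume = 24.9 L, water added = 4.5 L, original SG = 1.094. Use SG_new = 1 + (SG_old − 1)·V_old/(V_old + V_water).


pts = (1.094 − 1)·1000·24.9/(24.9 + 4.5) = 79.6122
SG_new = 1 + 79.6122/1000

1.0796


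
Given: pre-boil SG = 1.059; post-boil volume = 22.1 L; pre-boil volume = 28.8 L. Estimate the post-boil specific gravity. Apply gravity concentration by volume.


SG_post = 1 + (SG_pre − 1)·V_pre/V_post
pts_pre = (1.059 − 1)·1000 = 59.0000
pts_post = 59.0000·28.8/22.1 = 76.8869
SG_post = 1 + 76.8869/1000

1.0769


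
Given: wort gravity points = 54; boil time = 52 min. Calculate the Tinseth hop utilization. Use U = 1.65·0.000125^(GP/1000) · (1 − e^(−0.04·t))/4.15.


bigness = 1.65·0.000125^(54/1000) = 1.0156
boil_factor = (1 − e^(−0.04·52))/4.15 = 0.2109
U = 1.0156 · 0.2109

0.2141


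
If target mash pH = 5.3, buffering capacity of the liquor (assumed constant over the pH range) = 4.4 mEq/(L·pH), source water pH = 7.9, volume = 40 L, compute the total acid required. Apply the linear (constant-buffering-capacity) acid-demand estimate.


acid = buffering capacity · (pH_source − pH_target) · V
acid = 4.4 · (7.9 − 5.3) · 40

457.6000 mEq
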